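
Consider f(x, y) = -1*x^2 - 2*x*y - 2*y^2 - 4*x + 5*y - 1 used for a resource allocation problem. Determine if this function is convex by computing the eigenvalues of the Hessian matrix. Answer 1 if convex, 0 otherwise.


The Hessian of f(x,y) = -1*x^2 - 2*x*y - 2*y^2 - 4*x + 5*y - 1 is:
H = [[-2, -2], [-2, -4]]
Trace = -2 - 4 = -6
Determinant = -2*-4 - (-2)^2 = 4
Discriminant = (-6)^2 - 4*4 = 20.0
Eigenvalues: lambda_1 = -5.2361, lambda_2 = -0.7639
The function is not convex.

0


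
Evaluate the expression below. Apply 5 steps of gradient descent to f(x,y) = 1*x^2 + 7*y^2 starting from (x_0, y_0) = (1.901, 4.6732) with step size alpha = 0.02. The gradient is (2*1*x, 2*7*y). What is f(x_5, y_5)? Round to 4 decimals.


Gradient descent on f(x,y) = 1*x^2 + 7*y^2.
Starting point: (1.901, 4.6732), alpha = 0.02
Step 1: grad_x = 2*1*1.901 = 3.802, grad_y = 2*7*4.6732 = 65.4248
  x_1 = 1.901 - 0.02*3.802 = 1.825
  y_1 = 4.6732 - 0.02*65.4248 = 3.3647
Step 2: grad_x = 2*1*1.825 = 3.6499, grad_y = 2*7*3.3647 = 47.1059
  x_2 = 1.825 - 0.02*3.6499 = 1.752
  y_2 = 3.3647 - 0.02*47.1059 = 2.4226
Step 3: grad_x = 2*1*1.752 = 3.5039, grad_y = 2*7*2.4226 = 33.9162
  x_3 = 1.752 - 0.02*3.5039 = 1.6819
  y_3 = 2.4226 - 0.02*33.9162 = 1.7443
Step 4: grad_x = 2*1*1.6819 = 3.3638, grad_y = 2*7*1.7443 = 24.4197
  x_4 = 1.6819 - 0.02*3.3638 = 1.6146
  y_4 = 1.7443 - 0.02*24.4197 = 1.2559
Step 5: grad_x = 2*1*1.6146 = 3.2292, grad_y = 2*7*1.2559 = 17.5822
  x_5 = 1.6146 - 0.02*3.2292 = 1.55
  y_5 = 1.2559 - 0.02*17.5822 = 0.9042
f(1.55, 0.9042) = 1*1.55^2 + 7*0.9042^2 = 8.1259


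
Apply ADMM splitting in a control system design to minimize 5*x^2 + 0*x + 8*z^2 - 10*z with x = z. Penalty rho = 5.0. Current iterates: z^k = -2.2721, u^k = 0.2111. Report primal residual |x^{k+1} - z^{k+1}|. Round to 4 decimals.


ADMM iteration with rho = 5.0, z^k = -2.2721, u^k = 0.2111
Step 1: x-update.
Minimize 5*x^2 + 0*x + (5.0/2)*(x + 2.2721 + 0.2111)^2
FOC: (2*5 + 5.0)*x = 0 + 5.0*(-2.2721 - 0.2111)
x^{k+1} = -0.8277
Step 2: z-update.
Minimize 8*z^2 - 10*z + (5.0/2)*(-0.8277 - z + 0.2111)^2
FOC: (2*8 + 5.0)*z = 10 + 5.0*(-0.8277 + 0.2111)
z^{k+1} = 0.3294
Step 3: u-update.
u^{k+1} = 0.2111 - 0.8277 - 0.3294 = -0.946
Step 4: Primal residual = |-0.8277 - 0.3294| = 1.1571


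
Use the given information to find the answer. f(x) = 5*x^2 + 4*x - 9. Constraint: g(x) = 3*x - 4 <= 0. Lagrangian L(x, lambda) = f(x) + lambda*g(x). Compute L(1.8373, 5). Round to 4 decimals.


Step 1: Evaluate f(x).
f(1.8373) = 5*1.8373^2 + 4*1.8373 - 9 = 15.2276
Step 2: Evaluate g(x).
g(1.8373) = 3*1.8373 - 4 = 1.5119
Step 3: Compute Lagrangian.
L = 15.2276 + 5*1.5119 = 22.7871


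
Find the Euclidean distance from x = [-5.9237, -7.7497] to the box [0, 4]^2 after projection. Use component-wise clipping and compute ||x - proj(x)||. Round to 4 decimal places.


Project each component onto [0, 4].
clip(-5.9237) = 0.0, clip(-7.7497) = 0.0
Projection = [0.0, 0.0]
Squared diffs: [35.0902, 60.0579]
Distance = sqrt(95.1481) = 9.7544


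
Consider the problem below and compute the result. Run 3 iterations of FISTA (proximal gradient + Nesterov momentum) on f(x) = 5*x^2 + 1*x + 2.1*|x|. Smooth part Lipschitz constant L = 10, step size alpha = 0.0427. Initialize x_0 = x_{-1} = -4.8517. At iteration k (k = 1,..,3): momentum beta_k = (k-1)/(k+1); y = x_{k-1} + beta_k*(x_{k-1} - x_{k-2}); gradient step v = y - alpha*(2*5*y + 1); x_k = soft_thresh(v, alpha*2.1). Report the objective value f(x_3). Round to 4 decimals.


FISTA on f(x) = 5*x^2 + 1*x + 2.1*|x|
L = 10, alpha = 0.0427
Iteration 1: beta = 0.0, y = -4.8517 + 0.0*(-4.8517 + 4.8517) = -4.8517
  grad(y) = -47.517, v = y - alpha*grad = -2.8227
  prox(v) = soft_thresh(-2.8227, 0.0897) = -2.7331
Iteration 2: beta = 0.3333, y = -2.7331 + 0.3333*(-2.7331 + 4.8517) = -2.0268
  grad(y) = -19.2684, v = y - alpha*grad = -1.2041
  prox(v) = soft_thresh(-1.2041, 0.0897) = -1.1144
Iteration 3: beta = 0.5, y = -1.1144 + 0.5*(-1.1144 + 2.7331) = -0.3051
  grad(y) = -2.0509, v = y - alpha*grad = -0.2175
  prox(v) = soft_thresh(-0.2175, 0.0897) = -0.1278
f(x_3) = 5*(-0.1278)^2 + 1*(-0.1278) + 2.1*|-0.1278| = 0.2223


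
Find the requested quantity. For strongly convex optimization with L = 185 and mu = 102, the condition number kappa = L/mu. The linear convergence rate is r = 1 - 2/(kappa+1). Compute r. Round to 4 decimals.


Step 1: Compute the condition number.
kappa = L/mu = 185/102 = 1.8137
Step 2: Compute the convergence rate.
r = 1 - 2/(kappa + 1) = 1 - 2*mu/(L + mu) = (L - mu)/(L + mu) = 83/287 = 0.2892


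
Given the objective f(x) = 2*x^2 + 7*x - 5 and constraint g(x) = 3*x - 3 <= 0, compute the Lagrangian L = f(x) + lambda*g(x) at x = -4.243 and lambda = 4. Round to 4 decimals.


Step 1: Evaluate f(x).
f(-4.243) = 2*(-4.243)^2 + 7*(-4.243) - 5 = 1.3051
Step 2: Evaluate g(x).
g(-4.243) = 3*-4.243 - 3 = -15.729
Step 3: Compute Lagrangian.
L = 1.3051 + 4*-15.729 = -61.6109


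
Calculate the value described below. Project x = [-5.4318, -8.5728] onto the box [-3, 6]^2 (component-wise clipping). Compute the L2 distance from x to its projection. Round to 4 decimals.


Project each component onto [-3, 6].
clip(-5.4318) = -3.0, clip(-8.5728) = -3.0
Projection = [-3.0, -3.0]
Squared diffs: [5.9137, 31.0561]
Distance = sqrt(36.9698) = 6.0803


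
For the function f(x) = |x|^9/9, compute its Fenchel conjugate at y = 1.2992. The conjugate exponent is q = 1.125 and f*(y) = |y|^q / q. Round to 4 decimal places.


The conjugate exponent q satisfies 1/p + 1/q = 1.
p = 9, so q = 9/(9 - 1) = 1.125
|y|^q = 1.2992^1.125 = 1.3424
f*(1.2992) = 1.3424 / 1.125 = 1.1933


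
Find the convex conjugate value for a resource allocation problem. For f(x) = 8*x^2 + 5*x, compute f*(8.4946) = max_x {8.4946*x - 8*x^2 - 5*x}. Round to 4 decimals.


f*(y) = sup_x {y*x - a*x^2 - b*x} = sup_x {(y-b)*x - a*x^2}
FOC: (y - b) - 2a*x = 0 => x* = (y - b)/(2a)
x* = (8.4946 - 5)/(2*8) = 0.2184
f*(8.4946) = (y-b)^2/(4a) = (8.4946 - 5)^2/(4*8)
= 12.2122/32 = 0.3816


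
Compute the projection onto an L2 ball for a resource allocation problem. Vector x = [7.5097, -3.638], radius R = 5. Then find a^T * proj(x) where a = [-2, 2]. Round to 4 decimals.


Step 1: Compute ||x|| (intermediates to 6 decimals).
||x|| = sqrt(7.5097^2 + (-3.638)^2) = 8.344497
Step 2: Project.
Since ||x|| > R, scale = R/||x|| = 5/8.344497 = 0.599197, proj(x) = scale * x
proj(x) = [4.49979, -2.179879]
Step 3: Dot product.
a^T * proj(x) = -2*4.49979 + 2*(-2.179879) = -13.3593


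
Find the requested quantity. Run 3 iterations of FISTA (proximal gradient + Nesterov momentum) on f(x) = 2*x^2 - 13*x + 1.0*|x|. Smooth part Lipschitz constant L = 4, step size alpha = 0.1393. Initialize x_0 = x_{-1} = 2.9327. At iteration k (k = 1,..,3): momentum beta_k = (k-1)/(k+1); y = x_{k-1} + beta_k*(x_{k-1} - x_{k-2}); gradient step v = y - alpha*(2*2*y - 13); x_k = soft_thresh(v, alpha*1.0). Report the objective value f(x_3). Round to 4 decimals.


FISTA on f(x) = 2*x^2 - 13*x + 1.0*|x|
L = 4, alpha = 0.1393
Iteration 1: beta = 0.0, y = 2.9327 + 0.0*(2.9327 - 2.9327) = 2.9327
  grad(y) = -1.2692, v = y - alpha*grad = 3.1095
  prox(v) = soft_thresh(3.1095, 0.1393) = 2.9702
Iteration 2: beta = 0.3333, y = 2.9702 + 0.3333*(2.9702 - 2.9327) = 2.9827
  grad(y) = -1.0692, v = y - alpha*grad = 3.1316
  prox(v) = soft_thresh(3.1316, 0.1393) = 2.9923
Iteration 3: beta = 0.5, y = 2.9923 + 0.5*(2.9923 - 2.9702) = 3.0034
  grad(y) = -0.9864, v = y - alpha*grad = 3.1408
  prox(v) = soft_thresh(3.1408, 0.1393) = 3.0015
f(x_3) = 2*3.0015^2 - 13*3.0015 + 1.0*|3.0015| = -18.0


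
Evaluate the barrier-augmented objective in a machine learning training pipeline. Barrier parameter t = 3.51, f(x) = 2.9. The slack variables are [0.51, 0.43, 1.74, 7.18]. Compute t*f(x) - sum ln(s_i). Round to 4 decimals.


Step 1: Compute log-barrier.
ln values: [-0.6733, -0.844, 0.5539, 1.9713]
phi = -(-0.6733 - 0.844 + 0.5539 + 1.9713) = -1.0079
Step 2: Compute augmented objective.
t*f(x) = 3.51*2.9 = 10.179
Total = 10.179 - 1.0079 = 9.1711


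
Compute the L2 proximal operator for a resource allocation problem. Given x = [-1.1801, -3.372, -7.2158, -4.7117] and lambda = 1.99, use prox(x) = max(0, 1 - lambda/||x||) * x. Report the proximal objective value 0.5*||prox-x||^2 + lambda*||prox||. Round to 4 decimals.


Step 1: Compute ||x||.
||x|| = 9.329
Step 2: Compute scaling factor.
scale = max(0, 1 - 1.99/9.329) = 0.7867
Step 3: prox(x) = [-0.9284, -2.6527, -5.6766, -3.7066]
||prox(x)|| = 7.339
Step 4: Proximal objective.
0.5*||prox-x||^2 = 1.9801
lambda*||prox|| = 14.6046
Total = 16.5847


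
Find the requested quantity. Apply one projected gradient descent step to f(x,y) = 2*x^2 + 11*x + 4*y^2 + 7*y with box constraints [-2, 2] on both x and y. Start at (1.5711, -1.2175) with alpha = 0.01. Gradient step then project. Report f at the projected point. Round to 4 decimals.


Step 1: Compute gradient at (1.5711, -1.2175).
grad_x = 2*2*1.5711 + 11 = 17.2844
grad_y = 2*4*-1.2175 + 7 = -2.74
Step 2: Gradient step.
x_raw = 1.5711 - 0.01*17.2844 = 1.3983
y_raw = -1.2175 - 0.01*-2.74 = -1.1901
Step 3: Project onto [-2, 2].
x_proj = clip(1.3983) = 1.3983
y_proj = clip(-1.1901) = -1.1901
Step 4: Evaluate f.
f(1.3983, -1.1901) = 16.6257


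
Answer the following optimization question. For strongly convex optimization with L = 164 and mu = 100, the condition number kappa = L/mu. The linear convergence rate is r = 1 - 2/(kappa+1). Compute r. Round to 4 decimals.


Step 1: Compute the condition number.
kappa = L/mu = 164/100 = 1.64
Step 2: Compute the convergence rate.
r = 1 - 2/(kappa + 1) = 1 - 2*mu/(L + mu) = (L - mu)/(L + mu) = 64/264 = 0.2424


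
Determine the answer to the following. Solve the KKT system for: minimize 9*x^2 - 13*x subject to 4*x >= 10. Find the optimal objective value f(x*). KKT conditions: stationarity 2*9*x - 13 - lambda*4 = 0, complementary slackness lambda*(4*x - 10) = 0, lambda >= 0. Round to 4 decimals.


Step 1: Try lambda = 0 (constraint inactive).
x_unc = 13/(2*9) = 0.7222
Check: 4*0.7222 = 2.8888 < 10 -- violated!
Step 2: Constraint must be active: 4*x = 10
x* = 10/4 = 2.5
lambda = (2*9*2.5 - 13)/4 = 8.0
Step 3: Compute optimal value.
f(x*) = 9*2.5^2 - 13*2.5 = 23.75


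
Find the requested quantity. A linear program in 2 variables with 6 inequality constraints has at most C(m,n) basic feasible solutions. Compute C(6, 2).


Each vertex corresponds to some choice of n active constraints out of m, so the number of vertices is at most C(m, n) = m! / (n!(m-n)!).
m = 6, n = 2
Numerator: 6 * 5
Denominator: 2! = 2
C(6, 2) = 15


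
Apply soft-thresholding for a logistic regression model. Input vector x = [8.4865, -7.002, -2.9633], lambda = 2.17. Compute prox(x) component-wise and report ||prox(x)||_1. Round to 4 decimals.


Soft-thresholding with lambda = 2.17:
prox(8.4865) = sign(8.4865)*max(|8.4865| - 2.17, 0) = 6.3165
prox(-7.002) = sign(-7.002)*max(|-7.002| - 2.17, 0) = -4.832
prox(-2.9633) = sign(-2.9633)*max(|-2.9633| - 2.17, 0) = -0.7933
prox(x) = [6.3165, -4.832, -0.7933]
||prox(x)||_1 = 6.3165 + 4.832 + 0.7933 = 11.9418


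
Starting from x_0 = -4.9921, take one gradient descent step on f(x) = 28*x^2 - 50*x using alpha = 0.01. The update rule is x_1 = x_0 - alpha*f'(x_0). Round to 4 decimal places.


We compute the gradient at x_0 and apply the update.
f'(x) = 56*x - 50
f'(-4.9921) = 56*-4.9921 - 50 = -329.5576
x_1 = -4.9921 - 0.01*-329.5576 = -1.6965


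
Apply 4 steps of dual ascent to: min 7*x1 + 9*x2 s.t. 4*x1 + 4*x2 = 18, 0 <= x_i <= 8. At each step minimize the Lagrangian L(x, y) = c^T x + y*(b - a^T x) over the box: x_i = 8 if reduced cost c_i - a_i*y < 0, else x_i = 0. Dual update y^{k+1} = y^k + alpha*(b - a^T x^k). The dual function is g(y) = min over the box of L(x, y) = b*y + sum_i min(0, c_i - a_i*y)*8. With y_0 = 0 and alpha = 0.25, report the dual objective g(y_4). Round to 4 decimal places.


Dual ascent for LP: min 7*x1 + 9*x2, 4*x1 + 4*x2 = 18, 0 <= x_i <= 8
Step 1: y^k = 0.0, reduced costs: (7.0, 9.0)
  x^k = (0.0, 0.0), subgradient = b - a^T x = 18.0
  y^{k+1} = 0.0 + 0.25*18.0 = 4.5
Step 2: y^k = 4.5, reduced costs: (-11.0, -9.0)
  x^k = (8.0, 8.0), subgradient = b - a^T x = -46.0
  y^{k+1} = 4.5 + 0.25*-46.0 = -7.0
Step 3: y^k = -7.0, reduced costs: (35.0, 37.0)
  x^k = (0.0, 0.0), subgradient = b - a^T x = 18.0
  y^{k+1} = -7.0 + 0.25*18.0 = -2.5
Step 4: y^k = -2.5, reduced costs: (17.0, 19.0)
  x^k = (0.0, 0.0), subgradient = b - a^T x = 18.0
  y^{k+1} = -2.5 + 0.25*18.0 = 2.0
Dual objective at y_4 = 2.0: reduced costs (-1.0, 1.0), box minimizer x = (8.0, 0.0)
g(y_4) = b*y + (c1 - a1*y)*x1 + (c2 - a2*y)*x2 = 18*2.0 + (-1.0)*8.0 + 1.0*0.0 = 36.0 - 8.0 + 0.0 = 28.0


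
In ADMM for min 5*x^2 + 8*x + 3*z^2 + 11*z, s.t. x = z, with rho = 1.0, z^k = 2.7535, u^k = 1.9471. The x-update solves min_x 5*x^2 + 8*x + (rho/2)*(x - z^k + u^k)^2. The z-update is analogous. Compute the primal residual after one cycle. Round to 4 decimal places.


ADMM iteration with rho = 1.0, z^k = 2.7535, u^k = 1.9471
Step 1: x-update.
Minimize 5*x^2 + 8*x + (1.0/2)*(x - 2.7535 + 1.9471)^2
FOC: (2*5 + 1.0)*x = -8 + 1.0*(2.7535 - 1.9471)
x^{k+1} = -0.654
Step 2: z-update.
Minimize 3*z^2 + 11*z + (1.0/2)*(-0.654 - z + 1.9471)^2
FOC: (2*3 + 1.0)*z = -11 + 1.0*(-0.654 + 1.9471)
z^{k+1} = -1.3867
Step 3: u-update.
u^{k+1} = 1.9471 - 0.654 + 1.3867 = 2.6798
Step 4: Primal residual = |-0.654 + 1.3867| = 0.7327


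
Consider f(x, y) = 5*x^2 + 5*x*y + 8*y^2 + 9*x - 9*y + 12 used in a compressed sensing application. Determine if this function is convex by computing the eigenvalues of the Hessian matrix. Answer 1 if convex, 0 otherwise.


The Hessian of f(x,y) = 5*x^2 + 5*x*y + 8*y^2 + 9*x - 9*y + 12 is:
H = [[10, 5], [5, 16]]
Trace = 10 + 16 = 26
Determinant = 10*16 - (5)^2 = 135
Discriminant = (26)^2 - 4*135 = 136.0
Eigenvalues: lambda_1 = 7.169, lambda_2 = 18.831
The function is convex.

1


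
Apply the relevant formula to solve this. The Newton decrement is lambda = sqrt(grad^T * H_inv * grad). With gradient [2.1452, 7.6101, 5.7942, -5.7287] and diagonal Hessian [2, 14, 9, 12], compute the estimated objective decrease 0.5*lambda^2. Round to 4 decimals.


Step 1: H is diagonal, so H^(-1) * g = [1.0726, 0.5436, 0.6438, -0.4774].
Step 2: g^T H^(-1) g = sum_i g_i^2 / H_ii
  = (2.1452)^2/2 + (7.6101)^2/14 + (5.7942)^2/9 + (-5.7287)^2/12
  = 2.3009 + 4.1367 + 3.7303 + 2.7348 = 12.9028
Step 3: Objective decrease = 0.5 * g^T H^(-1) g = 6.4514


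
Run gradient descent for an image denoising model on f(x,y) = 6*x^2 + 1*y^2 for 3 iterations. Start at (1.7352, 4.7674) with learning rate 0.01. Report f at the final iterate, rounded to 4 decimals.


Gradient descent on f(x,y) = 6*x^2 + 1*y^2.
Starting point: (1.7352, 4.7674), alpha = 0.01
Step 1: grad_x = 2*6*1.7352 = 20.8224, grad_y = 2*1*4.7674 = 9.5348
  x_1 = 1.7352 - 0.01*20.8224 = 1.527
  y_1 = 4.7674 - 0.01*9.5348 = 4.6721
Step 2: grad_x = 2*6*1.527 = 18.3237, grad_y = 2*1*4.6721 = 9.3441
  x_2 = 1.527 - 0.01*18.3237 = 1.3437
  y_2 = 4.6721 - 0.01*9.3441 = 4.5786
Step 3: grad_x = 2*6*1.3437 = 16.1249, grad_y = 2*1*4.5786 = 9.1572
  x_3 = 1.3437 - 0.01*16.1249 = 1.1825
  y_3 = 4.5786 - 0.01*9.1572 = 4.487
f(1.1825, 4.487) = 6*1.1825^2 + 1*4.487^2 = 28.5232


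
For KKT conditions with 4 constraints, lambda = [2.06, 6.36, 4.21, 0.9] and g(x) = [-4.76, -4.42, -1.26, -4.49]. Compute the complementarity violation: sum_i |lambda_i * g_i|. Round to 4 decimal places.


KKT complementary slackness check:
lambda_1 * g_1 = 2.06 * -4.76 = -9.8056
lambda_2 * g_2 = 6.36 * -4.42 = -28.1112
lambda_3 * g_3 = 4.21 * -1.26 = -5.3046
lambda_4 * g_4 = 0.9 * -4.49 = -4.041
Total violation = 9.8056 + 28.1112 + 5.3046 + 4.041 = 47.2624


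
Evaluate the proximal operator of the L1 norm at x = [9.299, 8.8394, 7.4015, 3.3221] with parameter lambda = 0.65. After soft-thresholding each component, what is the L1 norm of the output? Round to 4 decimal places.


Soft-thresholding with lambda = 0.65:
prox(9.299) = sign(9.299)*max(|9.299| - 0.65, 0) = 8.649
prox(8.8394) = sign(8.8394)*max(|8.8394| - 0.65, 0) = 8.1894
prox(7.4015) = sign(7.4015)*max(|7.4015| - 0.65, 0) = 6.7515
prox(3.3221) = sign(3.3221)*max(|3.3221| - 0.65, 0) = 2.6721
prox(x) = [8.649, 8.1894, 6.7515, 2.6721]
||prox(x)||_1 = 8.649 + 8.1894 + 6.7515 + 2.6721 = 26.262


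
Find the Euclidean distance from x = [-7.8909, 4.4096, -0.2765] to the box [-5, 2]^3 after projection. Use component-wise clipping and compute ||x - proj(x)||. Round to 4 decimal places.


Project each component onto [-5, 2].
clip(-7.8909) = -5.0, clip(4.4096) = 2.0, clip(-0.2765) = -0.2765
Projection = [-5.0, 2.0, -0.2765]
Squared diffs: [8.3573, 5.8062, 0.0]
Distance = sqrt(14.1635) = 3.7634


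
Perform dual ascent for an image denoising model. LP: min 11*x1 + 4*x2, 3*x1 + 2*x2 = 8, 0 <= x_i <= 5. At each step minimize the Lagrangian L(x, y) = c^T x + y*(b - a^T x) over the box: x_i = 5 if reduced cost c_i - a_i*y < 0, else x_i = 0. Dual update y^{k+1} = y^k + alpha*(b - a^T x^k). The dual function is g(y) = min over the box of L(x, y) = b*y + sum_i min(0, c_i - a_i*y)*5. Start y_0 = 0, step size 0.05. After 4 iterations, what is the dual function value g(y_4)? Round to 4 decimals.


Dual ascent for LP: min 11*x1 + 4*x2, 3*x1 + 2*x2 = 8, 0 <= x_i <= 5
Step 1: y^k = 0.0, reduced costs: (11.0, 4.0)
  x^k = (0.0, 0.0), subgradient = b - a^T x = 8.0
  y^{k+1} = 0.0 + 0.05*8.0 = 0.4
Step 2: y^k = 0.4, reduced costs: (9.8, 3.2)
  x^k = (0.0, 0.0), subgradient = b - a^T x = 8.0
  y^{k+1} = 0.4 + 0.05*8.0 = 0.8
Step 3: y^k = 0.8, reduced costs: (8.6, 2.4)
  x^k = (0.0, 0.0), subgradient = b - a^T x = 8.0
  y^{k+1} = 0.8 + 0.05*8.0 = 1.2
Step 4: y^k = 1.2, reduced costs: (7.4, 1.6)
  x^k = (0.0, 0.0), subgradient = b - a^T x = 8.0
  y^{k+1} = 1.2 + 0.05*8.0 = 1.6
Dual objective at y_4 = 1.6: reduced costs (6.2, 0.8), box minimizer x = (0.0, 0.0)
g(y_4) = b*y + (c1 - a1*y)*x1 + (c2 - a2*y)*x2 = 8*1.6 + 6.2*0.0 + 0.8*0.0 = 12.8 + 0.0 + 0.0 = 12.8


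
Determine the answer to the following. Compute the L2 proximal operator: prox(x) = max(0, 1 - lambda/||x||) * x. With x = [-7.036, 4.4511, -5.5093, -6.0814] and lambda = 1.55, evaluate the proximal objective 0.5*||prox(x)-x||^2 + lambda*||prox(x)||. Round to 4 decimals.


Step 1: Compute ||x||.
||x|| = 11.6899
Step 2: Compute scaling factor.
scale = max(0, 1 - 1.55/11.6899) = 0.8674
Step 3: prox(x) = [-6.1031, 3.8609, -4.7788, -5.275]
||prox(x)|| = 10.1399
Step 4: Proximal objective.
0.5*||prox-x||^2 = 1.2013
lambda*||prox|| = 15.7168
Total = 16.9181


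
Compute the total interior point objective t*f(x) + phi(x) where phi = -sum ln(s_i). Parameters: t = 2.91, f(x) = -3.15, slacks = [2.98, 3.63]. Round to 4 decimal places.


Step 1: Compute log-barrier.
ln values: [1.0919, 1.2892]
phi = -(1.0919 + 1.2892) = -2.3812
Step 2: Compute augmented objective.
t*f(x) = 2.91*-3.15 = -9.1665
Total = -9.1665 - 2.3812 = -11.5477


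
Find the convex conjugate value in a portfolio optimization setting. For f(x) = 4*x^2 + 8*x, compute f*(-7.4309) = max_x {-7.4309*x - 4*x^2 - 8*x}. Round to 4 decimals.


f*(y) = sup_x {y*x - a*x^2 - b*x} = sup_x {(y-b)*x - a*x^2}
FOC: (y - b) - 2a*x = 0 => x* = (y - b)/(2a)
x* = (-7.4309 - 8)/(2*4) = -1.9289
f*(-7.4309) = (y-b)^2/(4a) = (-7.4309 - 8)^2/(4*4)
= 238.1127/16 = 14.882


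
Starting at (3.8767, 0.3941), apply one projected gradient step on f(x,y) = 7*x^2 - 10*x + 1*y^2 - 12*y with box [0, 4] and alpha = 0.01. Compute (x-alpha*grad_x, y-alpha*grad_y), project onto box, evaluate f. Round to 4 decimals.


Step 1: Compute gradient at (3.8767, 0.3941).
grad_x = 2*7*3.8767 - 10 = 44.2738
grad_y = 2*1*0.3941 - 12 = -11.2118
Step 2: Gradient step.
x_raw = 3.8767 - 0.01*44.2738 = 3.434
y_raw = 0.3941 - 0.01*-11.2118 = 0.5062
Step 3: Project onto [0, 4].
x_proj = clip(3.434) = 3.434
y_proj = clip(0.5062) = 0.5062
Step 4: Evaluate f.
f(3.434, 0.5062) = 42.3867


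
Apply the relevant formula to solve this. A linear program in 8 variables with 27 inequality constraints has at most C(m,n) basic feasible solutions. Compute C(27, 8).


Each vertex corresponds to some choice of n active constraints out of m, so the number of vertices is at most C(m, n) = m! / (n!(m-n)!).
m = 27, n = 8
Numerator: 27 * 26 * 25 * 24 * 23 * 22 * 21 * 20
Denominator: 8! = 40320
C(27, 8) = 2220075


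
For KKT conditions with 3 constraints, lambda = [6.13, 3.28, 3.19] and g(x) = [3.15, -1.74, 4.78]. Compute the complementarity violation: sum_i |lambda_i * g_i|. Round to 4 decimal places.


KKT complementary slackness check:
lambda_1 * g_1 = 6.13 * 3.15 = 19.3095
lambda_2 * g_2 = 3.28 * -1.74 = -5.7072
lambda_3 * g_3 = 3.19 * 4.78 = 15.2482
Total violation = 19.3095 + 5.7072 + 15.2482 = 40.2649


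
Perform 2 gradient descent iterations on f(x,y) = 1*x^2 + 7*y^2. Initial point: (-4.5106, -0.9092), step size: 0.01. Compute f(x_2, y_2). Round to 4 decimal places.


Gradient descent on f(x,y) = 1*x^2 + 7*y^2.
Starting point: (-4.5106, -0.9092), alpha = 0.01
Step 1: grad_x = 2*1*-4.5106 = -9.0212, grad_y = 2*7*-0.9092 = -12.7288
  x_1 = -4.5106 - 0.01*-9.0212 = -4.4204
  y_1 = -0.9092 - 0.01*-12.7288 = -0.7819
Step 2: grad_x = 2*1*-4.4204 = -8.8408, grad_y = 2*7*-0.7819 = -10.9468
  x_2 = -4.4204 - 0.01*-8.8408 = -4.332
  y_2 = -0.7819 - 0.01*-10.9468 = -0.6724
f(-4.332, -0.6724) = 1*(-4.332)^2 + 7*(-0.6724)^2 = 21.9313


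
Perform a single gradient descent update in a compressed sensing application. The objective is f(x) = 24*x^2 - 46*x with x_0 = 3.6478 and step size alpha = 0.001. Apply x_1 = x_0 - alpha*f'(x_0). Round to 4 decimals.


We compute the gradient at x_0 and apply the update.
f'(x) = 48*x - 46
f'(3.6478) = 48*3.6478 - 46 = 129.0944
x_1 = 3.6478 - 0.001*129.0944 = 3.5187


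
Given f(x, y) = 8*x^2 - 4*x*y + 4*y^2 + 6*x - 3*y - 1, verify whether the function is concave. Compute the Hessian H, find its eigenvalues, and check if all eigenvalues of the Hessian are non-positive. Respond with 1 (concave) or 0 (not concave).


The Hessian of f(x,y) = 8*x^2 - 4*x*y + 4*y^2 + 6*x - 3*y - 1 is:
H = [[16, -4], [-4, 8]]
Trace = 16 + 8 = 24
Determinant = 16*8 - (-4)^2 = 112
Discriminant = (24)^2 - 4*112 = 128.0
Eigenvalues: lambda_1 = 6.3431, lambda_2 = 17.6569
The function is not concave.

0


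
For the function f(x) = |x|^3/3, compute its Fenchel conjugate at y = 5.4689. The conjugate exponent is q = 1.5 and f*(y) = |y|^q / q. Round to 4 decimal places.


The conjugate exponent q satisfies 1/p + 1/q = 1.
p = 3, so q = 3/(3 - 1) = 1.5
|y|^q = 5.4689^1.5 = 12.7894
f*(5.4689) = 12.7894 / 1.5 = 8.5263


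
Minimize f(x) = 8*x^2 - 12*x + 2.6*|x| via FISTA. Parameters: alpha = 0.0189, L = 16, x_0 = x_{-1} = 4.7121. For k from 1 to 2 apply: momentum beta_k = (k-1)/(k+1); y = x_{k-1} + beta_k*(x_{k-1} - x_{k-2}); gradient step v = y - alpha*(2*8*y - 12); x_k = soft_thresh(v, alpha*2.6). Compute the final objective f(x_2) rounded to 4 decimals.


FISTA on f(x) = 8*x^2 - 12*x + 2.6*|x|
L = 16, alpha = 0.0189
Iteration 1: beta = 0.0, y = 4.7121 + 0.0*(4.7121 - 4.7121) = 4.7121
  grad(y) = 63.3936, v = y - alpha*grad = 3.514
  prox(v) = soft_thresh(3.514, 0.0491) = 3.4648
Iteration 2: beta = 0.3333, y = 3.4648 + 0.3333*(3.4648 - 4.7121) = 3.0491
  grad(y) = 36.785, v = y - alpha*grad = 2.3538
  prox(v) = soft_thresh(2.3538, 0.0491) = 2.3047
f(x_2) = 8*2.3047^2 - 12*2.3047 + 2.6*|2.3047| = 20.8285


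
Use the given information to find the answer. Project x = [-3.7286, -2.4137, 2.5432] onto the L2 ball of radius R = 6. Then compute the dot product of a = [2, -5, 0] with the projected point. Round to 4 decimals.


Step 1: Compute ||x|| (intermediates to 6 decimals).
||x|| = sqrt((-3.7286)^2 + (-2.4137)^2 + 2.5432^2) = 5.118229
Step 2: Project.
Since ||x|| <= R, proj = x (no scaling needed).
proj(x) = [-3.7286, -2.4137, 2.5432]
Step 3: Dot product.
a^T * proj(x) = 2*(-3.7286) - 5*(-2.4137) + 0*2.5432 = 4.6113


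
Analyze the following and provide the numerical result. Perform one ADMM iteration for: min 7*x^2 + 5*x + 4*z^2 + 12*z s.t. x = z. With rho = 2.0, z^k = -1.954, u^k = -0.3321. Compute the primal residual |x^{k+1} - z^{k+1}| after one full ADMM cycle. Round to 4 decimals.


ADMM iteration with rho = 2.0, z^k = -1.954, u^k = -0.3321
Step 1: x-update.
Minimize 7*x^2 + 5*x + (2.0/2)*(x + 1.954 - 0.3321)^2
FOC: (2*7 + 2.0)*x = -5 + 2.0*(-1.954 + 0.3321)
x^{k+1} = -0.5152
Step 2: z-update.
Minimize 4*z^2 + 12*z + (2.0/2)*(-0.5152 - z - 0.3321)^2
FOC: (2*4 + 2.0)*z = -12 + 2.0*(-0.5152 - 0.3321)
z^{k+1} = -1.3695
Step 3: u-update.
u^{k+1} = -0.3321 - 0.5152 + 1.3695 = 0.5221
Step 4: Primal residual = |-0.5152 + 1.3695| = 0.8542


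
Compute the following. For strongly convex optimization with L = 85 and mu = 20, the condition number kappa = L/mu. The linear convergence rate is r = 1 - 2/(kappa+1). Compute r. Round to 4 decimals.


Step 1: Compute the condition number.
kappa = L/mu = 85/20 = 4.25
Step 2: Compute the convergence rate.
r = 1 - 2/(kappa + 1) = 1 - 2*mu/(L + mu) = (L - mu)/(L + mu) = 65/105 = 0.619


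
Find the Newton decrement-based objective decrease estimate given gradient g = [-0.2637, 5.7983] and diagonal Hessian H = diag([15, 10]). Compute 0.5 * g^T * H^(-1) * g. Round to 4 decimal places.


Step 1: H is diagonal, so H^(-1) * g = [-0.0176, 0.5798].
Step 2: g^T H^(-1) g = sum_i g_i^2 / H_ii
  = (-0.2637)^2/15 + (5.7983)^2/10
  = 0.0046 + 3.362 = 3.3667
Step 3: Objective decrease = 0.5 * g^T H^(-1) g = 1.6833


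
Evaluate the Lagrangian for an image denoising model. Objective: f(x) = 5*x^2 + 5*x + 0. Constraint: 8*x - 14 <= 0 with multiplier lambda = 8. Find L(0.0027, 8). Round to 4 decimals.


Step 1: Evaluate f(x).
f(0.0027) = 5*0.0027^2 + 5*0.0027 + 0 = 0.0135
Step 2: Evaluate g(x).
g(0.0027) = 8*0.0027 - 14 = -13.9784
Step 3: Compute Lagrangian.
L = 0.0135 + 8*-13.9784 = -111.8137


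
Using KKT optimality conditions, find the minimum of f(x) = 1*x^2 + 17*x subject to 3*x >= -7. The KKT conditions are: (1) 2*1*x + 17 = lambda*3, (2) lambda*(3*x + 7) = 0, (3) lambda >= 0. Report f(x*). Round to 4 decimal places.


Step 1: Try lambda = 0 (constraint inactive).
x_unc = -17/(2*1) = -8.5
Check: 3*-8.5 = -25.5 < -7 -- violated!
Step 2: Constraint must be active: 3*x = -7
x* = -7/3 = -2.3333 (rounded; the exact value -7/3 is used below)
lambda = (2*1*(-7/3) + 17)/3 = 4.1111
Step 3: Compute optimal value.
f(x*) = 1*(-7/3)^2 + 17*(-7/3) = -34.2222


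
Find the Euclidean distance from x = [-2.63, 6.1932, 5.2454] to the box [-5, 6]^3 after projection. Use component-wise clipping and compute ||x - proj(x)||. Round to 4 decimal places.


Project each component onto [-5, 6].
clip(-2.63) = -2.63, clip(6.1932) = 6.0, clip(5.2454) = 5.2454
Projection = [-2.63, 6.0, 5.2454]
Squared diffs: [0.0, 0.0373, 0.0]
Distance = sqrt(0.0373) = 0.1932


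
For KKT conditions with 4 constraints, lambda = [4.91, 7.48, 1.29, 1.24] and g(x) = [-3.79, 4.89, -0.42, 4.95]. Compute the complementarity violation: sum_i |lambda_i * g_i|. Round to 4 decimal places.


KKT complementary slackness check:
lambda_1 * g_1 = 4.91 * -3.79 = -18.6089
lambda_2 * g_2 = 7.48 * 4.89 = 36.5772
lambda_3 * g_3 = 1.29 * -0.42 = -0.5418
lambda_4 * g_4 = 1.24 * 4.95 = 6.138
Total violation = 18.6089 + 36.5772 + 0.5418 + 6.138 = 61.8659


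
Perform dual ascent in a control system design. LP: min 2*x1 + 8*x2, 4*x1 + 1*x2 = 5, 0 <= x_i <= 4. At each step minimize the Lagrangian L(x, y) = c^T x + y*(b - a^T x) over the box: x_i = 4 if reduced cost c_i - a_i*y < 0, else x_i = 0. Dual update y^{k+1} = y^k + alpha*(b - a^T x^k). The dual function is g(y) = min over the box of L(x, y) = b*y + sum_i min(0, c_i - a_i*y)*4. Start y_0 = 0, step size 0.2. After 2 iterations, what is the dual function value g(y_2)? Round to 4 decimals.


Dual ascent for LP: min 2*x1 + 8*x2, 4*x1 + 1*x2 = 5, 0 <= x_i <= 4
Step 1: y^k = 0.0, reduced costs: (2.0, 8.0)
  x^k = (0.0, 0.0), subgradient = b - a^T x = 5.0
  y^{k+1} = 0.0 + 0.2*5.0 = 1.0
Step 2: y^k = 1.0, reduced costs: (-2.0, 7.0)
  x^k = (4.0, 0.0), subgradient = b - a^T x = -11.0
  y^{k+1} = 1.0 + 0.2*-11.0 = -1.2
Dual objective at y_2 = -1.2: reduced costs (6.8, 9.2), box minimizer x = (0.0, 0.0)
g(y_2) = b*y + (c1 - a1*y)*x1 + (c2 - a2*y)*x2 = 5*(-1.2) + 6.8*0.0 + 9.2*0.0 = -6.0 + 0.0 + 0.0 = -6.0


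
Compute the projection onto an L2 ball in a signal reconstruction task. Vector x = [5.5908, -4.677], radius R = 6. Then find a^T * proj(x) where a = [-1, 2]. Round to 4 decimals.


Step 1: Compute ||x|| (intermediates to 6 decimals).
||x|| = sqrt(5.5908^2 + (-4.677)^2) = 7.289127
Step 2: Project.
Since ||x|| > R, scale = R/||x|| = 6/7.289127 = 0.823144, proj(x) = scale * x
proj(x) = [4.602033, -3.849844]
Step 3: Dot product.
a^T * proj(x) = -1*4.602033 + 2*(-3.849844) = -12.3017


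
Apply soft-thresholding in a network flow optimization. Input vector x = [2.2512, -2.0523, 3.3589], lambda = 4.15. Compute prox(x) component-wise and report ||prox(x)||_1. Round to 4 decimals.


Soft-thresholding with lambda = 4.15:
prox(2.2512) = sign(2.2512)*max(|2.2512| - 4.15, 0) = 0.0
prox(-2.0523) = sign(-2.0523)*max(|-2.0523| - 4.15, 0) = 0.0
prox(3.3589) = sign(3.3589)*max(|3.3589| - 4.15, 0) = 0.0
prox(x) = [0.0, 0.0, 0.0]
||prox(x)||_1 = 0.0 + 0.0 + 0.0 = 0.0


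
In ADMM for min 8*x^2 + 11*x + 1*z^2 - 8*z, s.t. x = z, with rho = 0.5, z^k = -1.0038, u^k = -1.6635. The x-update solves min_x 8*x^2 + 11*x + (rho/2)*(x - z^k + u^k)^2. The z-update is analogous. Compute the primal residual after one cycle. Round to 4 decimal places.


ADMM iteration with rho = 0.5, z^k = -1.0038, u^k = -1.6635
Step 1: x-update.
Minimize 8*x^2 + 11*x + (0.5/2)*(x + 1.0038 - 1.6635)^2
FOC: (2*8 + 0.5)*x = -11 + 0.5*(-1.0038 + 1.6635)
x^{k+1} = -0.6467
Step 2: z-update.
Minimize 1*z^2 - 8*z + (0.5/2)*(-0.6467 - z - 1.6635)^2
FOC: (2*1 + 0.5)*z = 8 + 0.5*(-0.6467 - 1.6635)
z^{k+1} = 2.738
Step 3: u-update.
u^{k+1} = -1.6635 - 0.6467 - 2.738 = -5.0481
Step 4: Primal residual = |-0.6467 - 2.738| = 3.3846


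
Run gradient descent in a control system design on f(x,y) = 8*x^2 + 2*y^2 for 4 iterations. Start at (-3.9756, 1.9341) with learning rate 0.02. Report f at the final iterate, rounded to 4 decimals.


Gradient descent on f(x,y) = 8*x^2 + 2*y^2.
Starting point: (-3.9756, 1.9341), alpha = 0.02
Step 1: grad_x = 2*8*-3.9756 = -63.6096, grad_y = 2*2*1.9341 = 7.7364
  x_1 = -3.9756 - 0.02*-63.6096 = -2.7034
  y_1 = 1.9341 - 0.02*7.7364 = 1.7794
Step 2: grad_x = 2*8*-2.7034 = -43.2545, grad_y = 2*2*1.7794 = 7.1175
  x_2 = -2.7034 - 0.02*-43.2545 = -1.8383
  y_2 = 1.7794 - 0.02*7.1175 = 1.637
Step 3: grad_x = 2*8*-1.8383 = -29.4131, grad_y = 2*2*1.637 = 6.5481
  x_3 = -1.8383 - 0.02*-29.4131 = -1.2501
  y_3 = 1.637 - 0.02*6.5481 = 1.5061
Step 4: grad_x = 2*8*-1.2501 = -20.0009, grad_y = 2*2*1.5061 = 6.0242
  x_4 = -1.2501 - 0.02*-20.0009 = -0.85
  y_4 = 1.5061 - 0.02*6.0242 = 1.3856
f(-0.85, 1.3856) = 8*(-0.85)^2 + 2*1.3856^2 = 9.6202


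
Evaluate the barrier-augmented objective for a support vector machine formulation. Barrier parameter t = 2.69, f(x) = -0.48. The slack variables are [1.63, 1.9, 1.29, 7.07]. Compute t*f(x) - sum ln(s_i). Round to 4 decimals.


Step 1: Compute log-barrier.
ln values: [0.4886, 0.6419, 0.2546, 1.9559]
phi = -(0.4886 + 0.6419 + 0.2546 + 1.9559) = -3.3409
Step 2: Compute augmented objective.
t*f(x) = 2.69*-0.48 = -1.2912
Total = -1.2912 - 3.3409 = -4.6321


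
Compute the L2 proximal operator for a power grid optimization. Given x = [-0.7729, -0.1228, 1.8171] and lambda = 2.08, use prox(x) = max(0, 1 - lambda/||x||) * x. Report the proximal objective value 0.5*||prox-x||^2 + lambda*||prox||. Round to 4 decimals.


Step 1: Compute ||x||.
||x|| = 1.9785
Step 2: Compute scaling factor.
scale = max(0, 1 - 2.08/1.9785) = 0.0
Step 3: prox(x) = [-0.0, -0.0, 0.0]
||prox(x)|| = 0.0
Step 4: Proximal objective.
0.5*||prox-x||^2 = 1.9572
lambda*||prox|| = 0.0
Total = 1.9572


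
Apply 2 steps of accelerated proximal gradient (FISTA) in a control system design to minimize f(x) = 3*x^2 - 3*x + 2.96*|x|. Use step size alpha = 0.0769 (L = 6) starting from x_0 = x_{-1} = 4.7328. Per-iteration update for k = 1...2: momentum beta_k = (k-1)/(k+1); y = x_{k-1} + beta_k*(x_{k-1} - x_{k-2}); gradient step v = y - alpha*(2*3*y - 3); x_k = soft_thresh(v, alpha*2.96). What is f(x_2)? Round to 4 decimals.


FISTA on f(x) = 3*x^2 - 3*x + 2.96*|x|
L = 6, alpha = 0.0769
Iteration 1: beta = 0.0, y = 4.7328 + 0.0*(4.7328 - 4.7328) = 4.7328
  grad(y) = 25.3968, v = y - alpha*grad = 2.7798
  prox(v) = soft_thresh(2.7798, 0.2276) = 2.5522
Iteration 2: beta = 0.3333, y = 2.5522 + 0.3333*(2.5522 - 4.7328) = 1.8253
  grad(y) = 7.9517, v = y - alpha*grad = 1.2138
  prox(v) = soft_thresh(1.2138, 0.2276) = 0.9862
f(x_2) = 3*0.9862^2 - 3*0.9862 + 2.96*|0.9862| = 2.8782


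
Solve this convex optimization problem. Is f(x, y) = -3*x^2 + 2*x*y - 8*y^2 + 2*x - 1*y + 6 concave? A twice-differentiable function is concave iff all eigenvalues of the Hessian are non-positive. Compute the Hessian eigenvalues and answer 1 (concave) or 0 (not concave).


The Hessian of f(x,y) = -3*x^2 + 2*x*y - 8*y^2 + 2*x - 1*y + 6 is:
H = [[-6, 2], [2, -16]]
Trace = -6 - 16 = -22
Determinant = -6*-16 - (2)^2 = 92
Discriminant = (-22)^2 - 4*92 = 116.0
Eigenvalues: lambda_1 = -16.3852, lambda_2 = -5.6148
The function is concave.

1


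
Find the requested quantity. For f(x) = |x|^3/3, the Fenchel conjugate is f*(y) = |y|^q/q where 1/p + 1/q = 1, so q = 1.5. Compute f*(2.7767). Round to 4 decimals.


The conjugate exponent q satisfies 1/p + 1/q = 1.
p = 3, so q = 3/(3 - 1) = 1.5
|y|^q = 2.7767^1.5 = 4.6269
f*(2.7767) = 4.6269 / 1.5 = 3.0846


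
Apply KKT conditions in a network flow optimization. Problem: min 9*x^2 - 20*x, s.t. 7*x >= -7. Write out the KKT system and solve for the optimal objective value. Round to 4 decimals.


Step 1: Try lambda = 0 (constraint inactive).
Stationarity: 2*9*x - 20 = 0
x* = 20/(2*9) = 10/9 = 1.1111 (rounded; the exact value 10/9 is used below)
Check constraint: 7*1.1111 = 7.7777 >= -7 -- satisfied.
Step 2: Compute optimal value.
f(x*) = 9*(10/9)^2 - 20*(10/9) = -11.1111


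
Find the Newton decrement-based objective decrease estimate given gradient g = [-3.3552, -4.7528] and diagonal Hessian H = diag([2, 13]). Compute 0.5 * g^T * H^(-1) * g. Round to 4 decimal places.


Step 1: H is diagonal, so H^(-1) * g = [-1.6776, -0.3656].
Step 2: g^T H^(-1) g = sum_i g_i^2 / H_ii
  = (-3.3552)^2/2 + (-4.7528)^2/13
  = 5.6287 + 1.7376 = 7.3663
Step 3: Objective decrease = 0.5 * g^T H^(-1) g = 3.6832


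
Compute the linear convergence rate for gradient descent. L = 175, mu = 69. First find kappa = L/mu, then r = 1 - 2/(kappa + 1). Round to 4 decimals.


Step 1: Compute the condition number.
kappa = L/mu = 175/69 = 2.5362
Step 2: Compute the convergence rate.
r = 1 - 2/(kappa + 1) = 1 - 2*mu/(L + mu) = (L - mu)/(L + mu) = 106/244 = 0.4344


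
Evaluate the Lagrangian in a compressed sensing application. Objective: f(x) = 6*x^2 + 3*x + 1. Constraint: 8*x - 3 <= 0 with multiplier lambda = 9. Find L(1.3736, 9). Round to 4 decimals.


Step 1: Evaluate f(x).
f(1.3736) = 6*1.3736^2 + 3*1.3736 + 1 = 16.4415
Step 2: Evaluate g(x).
g(1.3736) = 8*1.3736 - 3 = 7.9888
Step 3: Compute Lagrangian.
L = 16.4415 + 9*7.9888 = 88.3407


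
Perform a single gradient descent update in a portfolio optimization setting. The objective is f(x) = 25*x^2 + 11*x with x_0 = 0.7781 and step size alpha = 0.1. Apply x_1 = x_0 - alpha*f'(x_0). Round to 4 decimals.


We compute the gradient at x_0 and apply the update.
f'(x) = 50*x + 11
f'(0.7781) = 50*0.7781 + 11 = 49.905
x_1 = 0.7781 - 0.1*49.905 = -4.2124


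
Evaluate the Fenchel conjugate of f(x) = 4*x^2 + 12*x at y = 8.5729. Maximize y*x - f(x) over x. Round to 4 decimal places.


f*(y) = sup_x {y*x - a*x^2 - b*x} = sup_x {(y-b)*x - a*x^2}
FOC: (y - b) - 2a*x = 0 => x* = (y - b)/(2a)
x* = (8.5729 - 12)/(2*4) = -0.4284
f*(8.5729) = (y-b)^2/(4a) = (8.5729 - 12)^2/(4*4)
= 11.745/16 = 0.7341


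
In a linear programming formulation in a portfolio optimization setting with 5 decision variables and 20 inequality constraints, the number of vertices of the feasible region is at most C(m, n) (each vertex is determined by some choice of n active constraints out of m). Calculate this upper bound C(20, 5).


Each vertex corresponds to some choice of n active constraints out of m, so the number of vertices is at most C(m, n) = m! / (n!(m-n)!).
m = 20, n = 5
Numerator: 20 * 19 * 18 * 17 * 16
Denominator: 5! = 120
C(20, 5) = 15504


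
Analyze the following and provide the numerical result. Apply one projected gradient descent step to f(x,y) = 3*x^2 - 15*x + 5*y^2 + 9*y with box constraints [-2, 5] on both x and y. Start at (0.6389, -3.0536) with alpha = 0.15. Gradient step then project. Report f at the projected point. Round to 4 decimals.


Step 1: Compute gradient at (0.6389, -3.0536).
grad_x = 2*3*0.6389 - 15 = -11.1666
grad_y = 2*5*-3.0536 + 9 = -21.536
Step 2: Gradient step.
x_raw = 0.6389 - 0.15*-11.1666 = 2.3139
y_raw = -3.0536 - 0.15*-21.536 = 0.1768
Step 3: Project onto [-2, 5].
x_proj = clip(2.3139) = 2.3139
y_proj = clip(0.1768) = 0.1768
Step 4: Evaluate f.
f(2.3139, 0.1768) = -16.8986


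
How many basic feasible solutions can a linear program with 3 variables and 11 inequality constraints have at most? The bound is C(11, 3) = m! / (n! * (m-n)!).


Each vertex corresponds to some choice of n active constraints out of m, so the number of vertices is at most C(m, n) = m! / (n!(m-n)!).
m = 11, n = 3
Numerator: 11 * 10 * 9
Denominator: 3! = 6
C(11, 3) = 165


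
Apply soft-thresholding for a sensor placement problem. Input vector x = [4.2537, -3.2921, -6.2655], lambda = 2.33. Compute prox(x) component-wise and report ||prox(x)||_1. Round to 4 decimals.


Soft-thresholding with lambda = 2.33:
prox(4.2537) = sign(4.2537)*max(|4.2537| - 2.33, 0) = 1.9237
prox(-3.2921) = sign(-3.2921)*max(|-3.2921| - 2.33, 0) = -0.9621
prox(-6.2655) = sign(-6.2655)*max(|-6.2655| - 2.33, 0) = -3.9355
prox(x) = [1.9237, -0.9621, -3.9355]
||prox(x)||_1 = 1.9237 + 0.9621 + 3.9355 = 6.8213


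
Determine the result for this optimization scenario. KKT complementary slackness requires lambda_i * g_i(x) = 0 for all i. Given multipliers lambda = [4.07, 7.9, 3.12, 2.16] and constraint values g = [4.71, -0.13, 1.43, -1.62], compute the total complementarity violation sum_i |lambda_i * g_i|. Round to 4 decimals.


KKT complementary slackness check:
lambda_1 * g_1 = 4.07 * 4.71 = 19.1697
lambda_2 * g_2 = 7.9 * -0.13 = -1.027
lambda_3 * g_3 = 3.12 * 1.43 = 4.4616
lambda_4 * g_4 = 2.16 * -1.62 = -3.4992
Total violation = 19.1697 + 1.027 + 4.4616 + 3.4992 = 28.1575


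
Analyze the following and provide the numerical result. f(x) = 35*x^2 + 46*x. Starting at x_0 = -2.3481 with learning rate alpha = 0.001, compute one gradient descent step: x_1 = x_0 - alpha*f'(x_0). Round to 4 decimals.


We compute the gradient at x_0 and apply the update.
f'(x) = 70*x + 46
f'(-2.3481) = 70*-2.3481 + 46 = -118.367
x_1 = -2.3481 - 0.001*-118.367 = -2.2297


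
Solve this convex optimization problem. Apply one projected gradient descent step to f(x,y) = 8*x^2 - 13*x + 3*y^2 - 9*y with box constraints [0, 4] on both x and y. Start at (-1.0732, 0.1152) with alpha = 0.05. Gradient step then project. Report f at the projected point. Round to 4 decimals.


Step 1: Compute gradient at (-1.0732, 0.1152).
grad_x = 2*8*-1.0732 - 13 = -30.1712
grad_y = 2*3*0.1152 - 9 = -8.3088
Step 2: Gradient step.
x_raw = -1.0732 - 0.05*-30.1712 = 0.4354
y_raw = 0.1152 - 0.05*-8.3088 = 0.5306
Step 3: Project onto [0, 4].
x_proj = clip(0.4354) = 0.4354
y_proj = clip(0.5306) = 0.5306
Step 4: Evaluate f.
f(0.4354, 0.5306) = -8.0744


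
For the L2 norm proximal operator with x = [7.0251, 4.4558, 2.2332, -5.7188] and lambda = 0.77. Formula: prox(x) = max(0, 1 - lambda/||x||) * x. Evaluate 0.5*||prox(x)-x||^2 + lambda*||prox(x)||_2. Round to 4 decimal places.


Step 1: Compute ||x||.
||x|| = 10.3392
Step 2: Compute scaling factor.
scale = max(0, 1 - 0.77/10.3392) = 0.9255
Step 3: prox(x) = [6.5019, 4.124, 2.0669, -5.2929]
||prox(x)|| = 9.5692
Step 4: Proximal objective.
0.5*||prox-x||^2 = 0.2965
lambda*||prox|| = 7.3683
Total = 7.6647
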